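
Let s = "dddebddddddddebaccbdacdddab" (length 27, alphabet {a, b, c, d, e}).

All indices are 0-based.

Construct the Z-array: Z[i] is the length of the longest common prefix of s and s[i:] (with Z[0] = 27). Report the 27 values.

Z[0]=27
i=1: outside box; Z[1]=2 grow→box=[1,3)
i=2: min(r-i=1, Z[1]=2)=1; Z[2]=1
i=3: outside box; Z[3]=0
i=4: outside box; Z[4]=0
i=5: outside box; Z[5]=3 grow→box=[5,8)
i=6: min(r-i=2, Z[1]=2)=2; Z[6]=3 grow→box=[6,9)
i=7: min(r-i=2, Z[1]=2)=2; Z[7]=3 grow→box=[7,10)
i=8: min(r-i=2, Z[1]=2)=2; Z[8]=3 grow→box=[8,11)
i=9: min(r-i=2, Z[1]=2)=2; Z[9]=3 grow→box=[9,12)
i=10: min(r-i=2, Z[1]=2)=2; Z[10]=5 grow→box=[10,15)
i=11: min(r-i=4, Z[1]=2)=2; Z[11]=2
i=12: min(r-i=3, Z[2]=1)=1; Z[12]=1
i=13: min(r-i=2, Z[3]=0)=0; Z[13]=0
i=14: min(r-i=1, Z[4]=0)=0; Z[14]=0
i=15: outside box; Z[15]=0
i=16: outside box; Z[16]=0
i=17: outside box; Z[17]=0
i=18: outside box; Z[18]=0
i=19: outside box; Z[19]=1 grow→box=[19,20)
i=20: outside box; Z[20]=0
i=21: outside box; Z[21]=0
i=22: outside box; Z[22]=3 grow→box=[22,25)
i=23: min(r-i=2, Z[1]=2)=2; Z[23]=2
i=24: min(r-i=1, Z[2]=1)=1; Z[24]=1
i=25: outside box; Z[25]=0
i=26: outside box; Z[26]=0

[27, 2, 1, 0, 0, 3, 3, 3, 3, 3, 5, 2, 1, 0, 0, 0, 0, 0, 0, 1, 0, 0, 3, 2, 1, 0, 0]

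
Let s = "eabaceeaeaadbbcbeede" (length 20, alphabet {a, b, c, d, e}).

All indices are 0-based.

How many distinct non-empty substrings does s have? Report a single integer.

192

sorted suffixes:
  #0 SA[0]=9  'aadbbcbeede'
  #1 SA[1]=1  'abaceeaeaadbbcbeede'
  #2 SA[2]=3  'aceeaeaadbbcbeede'
  #3 SA[3]=10  'adbbcbeede'
  #4 SA[4]=7  'aeaadbbcbeede'
  #5 SA[5]=2  'baceeaeaadbbcbeede'
  #6 SA[6]=12  'bbcbeede'
  #7 SA[7]=13  'bcbeede'
  #8 SA[8]=15  'beede'
  #9 SA[9]=14  'cbeede'
  #10 SA[10]=4  'ceeaeaadbbcbeede'
  #11 SA[11]=11  'dbbcbeede'
  #12 SA[12]=18  'de'
  #13 SA[13]=19  'e'
  #14 SA[14]=8  'eaadbbcbeede'
  #15 SA[15]=0  'eabaceeaeaadbbcbeede'
  #16 SA[16]=6  'eaeaadbbcbeede'
  #17 SA[17]=17  'ede'
  #18 SA[18]=5  'eeaeaadbbcbeede'
  #19 SA[19]=16  'eede'

SA = [9, 1, 3, 10, 7, 2, 12, 13, 15, 14, 4, 11, 18, 19, 8, 0, 6, 17, 5, 16]
[i] adj suffixes → lcp
  [1] 9/1 → 1 ('a')
  [2] 1/3 → 1 ('a')
  [3] 3/10 → 1 ('a')
  [4] 10/7 → 1 ('a')
  [5] 7/2 → 0 ('')
  [6] 2/12 → 1 ('b')
  [7] 12/13 → 1 ('b')
  [8] 13/15 → 1 ('b')
  [9] 15/14 → 0 ('')
  [10] 14/4 → 1 ('c')
  [11] 4/11 → 0 ('')
  [12] 11/18 → 1 ('d')
  [13] 18/19 → 0 ('')
  [14] 19/8 → 1 ('e')
  [15] 8/0 → 2 ('ea')
  [16] 0/6 → 2 ('ea')
  [17] 6/17 → 1 ('e')
  [18] 17/5 → 1 ('e')
  [19] 5/16 → 2 ('ee')

n(n+1)/2 = 20·21/2 = 210
Σ LCP = 0 + 1 + 1 + 1 + 1 + 0 + 1 + 1 + 1 + 0 + 1 + 0 + 1 + 0 + 1 + 2 + 2 + 1 + 1 + 2 = 18
distinct = 210 − 18 = 192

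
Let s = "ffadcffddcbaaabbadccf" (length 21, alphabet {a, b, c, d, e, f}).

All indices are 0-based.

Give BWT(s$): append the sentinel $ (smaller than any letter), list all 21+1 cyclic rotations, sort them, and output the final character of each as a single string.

rank  rotation                last
    0  $ffadcffddcbaaabbadccf  f
    1  aaabbadccf$ffadcffddcb  b
    2  aabbadccf$ffadcffddcba  a
    3  abbadccf$ffadcffddcbaa  a
    4  adccf$ffadcffddcbaaabb  b
    5  adcffddcbaaabbadccf$ff  f
    6  baaabbadccf$ffadcffddc  c
    7  badccf$ffadcffddcbaaab  b
    8  bbadccf$ffadcffddcbaaa  a
    9  cbaaabbadccf$ffadcffdd  d
   10  ccf$ffadcffddcbaaabbad  d
   11  cf$ffadcffddcbaaabbadc  c
   12  cffddcbaaabbadccf$ffad  d
   13  dcbaaabbadccf$ffadcffd  d
   14  dccf$ffadcffddcbaaabba  a
   15  dcffddcbaaabbadccf$ffa  a
   16  ddcbaaabbadccf$ffadcff  f
   17  f$ffadcffddcbaaabbadcc  c
   18  fadcffddcbaaabbadccf$f  f
   19  fddcbaaabbadccf$ffadcf  f
   20  ffadcffddcbaaabbadccf$  $
   21  ffddcbaaabbadccf$ffadc  c

fbaabfcbaddcddaafcff$c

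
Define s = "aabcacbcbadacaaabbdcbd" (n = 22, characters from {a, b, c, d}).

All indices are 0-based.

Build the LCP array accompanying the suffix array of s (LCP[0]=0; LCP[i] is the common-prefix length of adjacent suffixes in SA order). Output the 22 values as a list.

[0, 2, 3, 1, 2, 1, 2, 1, 0, 1, 1, 2, 1, 2, 0, 2, 1, 2, 2, 0, 1, 1]

sorted suffixes:
  #0 SA[0]=13  'aaabbdcbd'
  #1 SA[1]=14  'aabbdcbd'
  #2 SA[2]=0  'aabcacbcbadacaaabbdcbd'
  #3 SA[3]=15  'abbdcbd'
  #4 SA[4]=1  'abcacbcbadacaaabbdcbd'
  #5 SA[5]=11  'acaaabbdcbd'
  #6 SA[6]=4  'acbcbadacaaabbdcbd'
  #7 SA[7]=9  'adacaaabbdcbd'
  #8 SA[8]=8  'badacaaabbdcbd'
  #9 SA[9]=16  'bbdcbd'
  #10 SA[10]=2  'bcacbcbadacaaabbdcbd'
  #11 SA[11]=6  'bcbadacaaabbdcbd'
  #12 SA[12]=20  'bd'
  #13 SA[13]=17  'bdcbd'
  #14 SA[14]=12  'caaabbdcbd'
  #15 SA[15]=3  'cacbcbadacaaabbdcbd'
  #16 SA[16]=7  'cbadacaaabbdcbd'
  #17 SA[17]=5  'cbcbadacaaabbdcbd'
  #18 SA[18]=19  'cbd'
  #19 SA[19]=21  'd'
  #20 SA[20]=10  'dacaaabbdcbd'
  #21 SA[21]=18  'dcbd'

SA = [13, 14, 0, 15, 1, 11, 4, 9, 8, 16, 2, 6, 20, 17, 12, 3, 7, 5, 19, 21, 10, 18]
i: (SA[i-1],SA[i]) lcp shared
  1: (13,14) 2 'aa'
  2: (14,0) 3 'aab'
  3: (0,15) 1 'a'
  4: (15,1) 2 'ab'
  5: (1,11) 1 'a'
  6: (11,4) 2 'ac'
  7: (4,9) 1 'a'
  8: (9,8) 0 ''
  9: (8,16) 1 'b'
  10: (16,2) 1 'b'
  11: (2,6) 2 'bc'
  12: (6,20) 1 'b'
  13: (20,17) 2 'bd'
  14: (17,12) 0 ''
  15: (12,3) 2 'ca'
  16: (3,7) 1 'c'
  17: (7,5) 2 'cb'
  18: (5,19) 2 'cb'
  19: (19,21) 0 ''
  20: (21,10) 1 'd'
  21: (10,18) 1 'd'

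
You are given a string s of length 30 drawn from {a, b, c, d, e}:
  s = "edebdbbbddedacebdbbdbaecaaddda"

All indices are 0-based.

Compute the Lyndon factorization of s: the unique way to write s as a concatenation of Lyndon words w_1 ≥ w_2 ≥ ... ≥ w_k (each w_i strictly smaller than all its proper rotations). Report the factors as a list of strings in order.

["e", "de", "bd", "bbbdded", "acebdbbdbaec", "aaddd", "a"]

emit factor 1: 'e' (i=0, period=1)
emit factor 2: 'de' (i=1, period=2)
emit factor 3: 'bd' (i=3, period=2)
emit factor 4: 'bbbdded' (i=5, period=7)
emit factor 5: 'acebdbbdbaec' (i=12, period=12)
emit factor 6: 'aaddd' (i=24, period=5)
emit factor 7: 'a' (i=29, period=1)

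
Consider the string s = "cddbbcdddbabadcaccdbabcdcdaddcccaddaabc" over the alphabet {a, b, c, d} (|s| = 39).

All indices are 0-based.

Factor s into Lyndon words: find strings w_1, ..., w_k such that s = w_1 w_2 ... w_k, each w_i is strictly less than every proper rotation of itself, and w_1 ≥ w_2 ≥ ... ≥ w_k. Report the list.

["cdd", "bbcddd", "b", "abadcaccdbabcdcdaddcccadd", "aabc"]

emit factor 1: 'cdd' (i=0, period=3)
emit factor 2: 'bbcddd' (i=3, period=6)
emit factor 3: 'b' (i=9, period=1)
emit factor 4: 'abadcaccdbabcdcdaddcccadd' (i=10, period=25)
emit factor 5: 'aabc' (i=35, period=4)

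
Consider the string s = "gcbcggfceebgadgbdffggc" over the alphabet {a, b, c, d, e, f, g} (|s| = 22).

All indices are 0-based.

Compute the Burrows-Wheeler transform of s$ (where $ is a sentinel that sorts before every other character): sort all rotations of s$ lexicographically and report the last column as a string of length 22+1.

cgcgeggfbbaecgdfbdg$gfc

rank  rotation                 last
    0  $gcbcggfceebgadgbdffggc  c
    1  adgbdffggc$gcbcggfceebg  g
    2  bcggfceebgadgbdffggc$gc  c
    3  bdffggc$gcbcggfceebgadg  g
    4  bgadgbdffggc$gcbcggfcee  e
    5  c$gcbcggfceebgadgbdffgg  g
    6  cbcggfceebgadgbdffggc$g  g
    7  ceebgadgbdffggc$gcbcggf  f
    8  cggfceebgadgbdffggc$gcb  b
    9  dffggc$gcbcggfceebgadgb  b
   10  dgbdffggc$gcbcggfceebga  a
   11  ebgadgbdffggc$gcbcggfce  e
   12  eebgadgbdffggc$gcbcggfc  c
   13  fceebgadgbdffggc$gcbcgg  g
   14  ffggc$gcbcggfceebgadgbd  d
   15  fggc$gcbcggfceebgadgbdf  f
   16  gadgbdffggc$gcbcggfceeb  b
   17  gbdffggc$gcbcggfceebgad  d
   18  gc$gcbcggfceebgadgbdffg  g
   19  gcbcggfceebgadgbdffggc$  $
   20  gfceebgadgbdffggc$gcbcg  g
   21  ggc$gcbcggfceebgadgbdff  f
   22  ggfceebgadgbdffggc$gcbc  c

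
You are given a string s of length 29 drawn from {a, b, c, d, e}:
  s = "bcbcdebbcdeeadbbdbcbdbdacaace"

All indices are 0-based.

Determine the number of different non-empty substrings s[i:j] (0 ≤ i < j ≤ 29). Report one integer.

394

sorted suffixes:
  #0 SA[0]=25  'aace'
  #1 SA[1]=23  'acaace'
  #2 SA[2]=26  'ace'
  #3 SA[3]=12  'adbbdbcbdbdacaace'
  #4 SA[4]=6  'bbcdeeadbbdbcbdbdacaace'
  #5 SA[5]=14  'bbdbcbdbdacaace'
  #6 SA[6]=0  'bcbcdebbcdeeadbbdbcbdbdacaace'
  #7 SA[7]=17  'bcbdbdacaace'
  #8 SA[8]=2  'bcdebbcdeeadbbdbcbdbdacaace'
  #9 SA[9]=7  'bcdeeadbbdbcbdbdacaace'
  #10 SA[10]=21  'bdacaace'
  #11 SA[11]=15  'bdbcbdbdacaace'
  #12 SA[12]=19  'bdbdacaace'
  #13 SA[13]=24  'caace'
  #14 SA[14]=1  'cbcdebbcdeeadbbdbcbdbdacaace'
  #15 SA[15]=18  'cbdbdacaace'
  #16 SA[16]=3  'cdebbcdeeadbbdbcbdbdacaace'
  #17 SA[17]=8  'cdeeadbbdbcbdbdacaace'
  #18 SA[18]=27  'ce'
  #19 SA[19]=22  'dacaace'
  #20 SA[20]=13  'dbbdbcbdbdacaace'
  #21 SA[21]=16  'dbcbdbdacaace'
  #22 SA[22]=20  'dbdacaace'
  #23 SA[23]=4  'debbcdeeadbbdbcbdbdacaace'
  #24 SA[24]=9  'deeadbbdbcbdbdacaace'
  #25 SA[25]=28  'e'
  #26 SA[26]=11  'eadbbdbcbdbdacaace'
  #27 SA[27]=5  'ebbcdeeadbbdbcbdbdacaace'
  #28 SA[28]=10  'eeadbbdbcbdbdacaace'

SA = [25, 23, 26, 12, 6, 14, 0, 17, 2, 7, 21, 15, 19, 24, 1, 18, 3, 8, 27, 22, 13, 16, 20, 4, 9, 28, 11, 5, 10]
rank  pair      lcp
   1  s[25:],s[23:]  1  'a'
   2  s[23:],s[26:]  2  'ac'
   3  s[26:],s[12:]  1  'a'
   4  s[12:],s[6:]  0  ''
   5  s[6:],s[14:]  2  'bb'
   6  s[14:],s[0:]  1  'b'
   7  s[0:],s[17:]  3  'bcb'
   8  s[17:],s[2:]  2  'bc'
   9  s[2:],s[7:]  4  'bcde'
  10  s[7:],s[21:]  1  'b'
  11  s[21:],s[15:]  2  'bd'
  12  s[15:],s[19:]  3  'bdb'
  13  s[19:],s[24:]  0  ''
  14  s[24:],s[1:]  1  'c'
  15  s[1:],s[18:]  2  'cb'
  16  s[18:],s[3:]  1  'c'
  17  s[3:],s[8:]  3  'cde'
  18  s[8:],s[27:]  1  'c'
  19  s[27:],s[22:]  0  ''
  20  s[22:],s[13:]  1  'd'
  21  s[13:],s[16:]  2  'db'
  22  s[16:],s[20:]  2  'db'
  23  s[20:],s[4:]  1  'd'
  24  s[4:],s[9:]  2  'de'
  25  s[9:],s[28:]  0  ''
  26  s[28:],s[11:]  1  'e'
  27  s[11:],s[5:]  1  'e'
  28  s[5:],s[10:]  1  'e'

n(n+1)/2 = 29·30/2 = 435
Σ LCP = 0 + 1 + 2 + 1 + 0 + 2 + 1 + 3 + 2 + 4 + 1 + 2 + 3 + 0 + 1 + 2 + 1 + 3 + 1 + 0 + 1 + 2 + 2 + 1 + 2 + 0 + 1 + 1 + 1 = 41
distinct = 435 − 41 = 394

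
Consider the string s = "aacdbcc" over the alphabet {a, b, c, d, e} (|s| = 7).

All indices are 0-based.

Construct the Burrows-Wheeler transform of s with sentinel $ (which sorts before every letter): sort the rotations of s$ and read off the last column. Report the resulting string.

rank  rotation  last
    0  $aacdbcc  c
    1  aacdbcc$  $
    2  acdbcc$a  a
    3  bcc$aacd  d
    4  c$aacdbc  c
    5  cc$aacdb  b
    6  cdbcc$aa  a
    7  dbcc$aac  c

c$adcbac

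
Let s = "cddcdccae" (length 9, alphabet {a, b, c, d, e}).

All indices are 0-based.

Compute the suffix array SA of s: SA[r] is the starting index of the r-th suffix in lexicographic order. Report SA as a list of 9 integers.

rank→(start, suffix):
  0 → (7, 'ae')
  1 → (6, 'cae')
  2 → (5, 'ccae')
  3 → (3, 'cdccae')
  4 → (0, 'cddcdccae')
  5 → (4, 'dccae')
  6 → (2, 'dcdccae')
  7 → (1, 'ddcdccae')
  8 → (8, 'e')

[7, 6, 5, 3, 0, 4, 2, 1, 8]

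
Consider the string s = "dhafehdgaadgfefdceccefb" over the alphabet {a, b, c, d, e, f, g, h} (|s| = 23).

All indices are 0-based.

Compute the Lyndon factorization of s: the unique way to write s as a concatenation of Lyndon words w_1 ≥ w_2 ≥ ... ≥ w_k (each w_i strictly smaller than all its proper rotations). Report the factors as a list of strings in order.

["dh", "afehdg", "aadgfefdceccefb"]

emit factor 1: 'dh' (i=0, period=2)
emit factor 2: 'afehdg' (i=2, period=6)
emit factor 3: 'aadgfefdceccefb' (i=8, period=15)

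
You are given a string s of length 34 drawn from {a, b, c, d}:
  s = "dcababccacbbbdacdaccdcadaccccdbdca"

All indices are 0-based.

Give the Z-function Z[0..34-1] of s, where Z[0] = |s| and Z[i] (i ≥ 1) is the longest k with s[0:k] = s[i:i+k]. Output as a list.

Z[0]=34
i=1: fresh scan; Z[1]=0
i=2: fresh scan; Z[2]=0
i=3: fresh scan; Z[3]=0
i=4: fresh scan; Z[4]=0
i=5: fresh scan; Z[5]=0
i=6: fresh scan; Z[6]=0
i=7: fresh scan; Z[7]=0
i=8: fresh scan; Z[8]=0
i=9: fresh scan; Z[9]=0
i=10: fresh scan; Z[10]=0
i=11: fresh scan; Z[11]=0
i=12: fresh scan; Z[12]=0
i=13: fresh scan; Z[13]=1 scan→box=[13,14)
i=14: fresh scan; Z[14]=0
i=15: fresh scan; Z[15]=0
i=16: fresh scan; Z[16]=1 scan→box=[16,17)
i=17: fresh scan; Z[17]=0
i=18: fresh scan; Z[18]=0
i=19: fresh scan; Z[19]=0
i=20: fresh scan; Z[20]=3 scan→box=[20,23)
i=21: min(r-i=2, Z[1]=0)=0; Z[21]=0
i=22: min(r-i=1, Z[2]=0)=0; Z[22]=0
i=23: fresh scan; Z[23]=1 scan→box=[23,24)
i=24: fresh scan; Z[24]=0
i=25: fresh scan; Z[25]=0
i=26: fresh scan; Z[26]=0
i=27: fresh scan; Z[27]=0
i=28: fresh scan; Z[28]=0
i=29: fresh scan; Z[29]=1 scan→box=[29,30)
i=30: fresh scan; Z[30]=0
i=31: fresh scan; Z[31]=3 scan→box=[31,34)
i=32: min(r-i=2, Z[1]=0)=0; Z[32]=0
i=33: min(r-i=1, Z[2]=0)=0; Z[33]=0

[34, 0, 0, 0, 0, 0, 0, 0, 0, 0, 0, 0, 0, 1, 0, 0, 1, 0, 0, 0, 3, 0, 0, 1, 0, 0, 0, 0, 0, 1, 0, 3, 0, 0]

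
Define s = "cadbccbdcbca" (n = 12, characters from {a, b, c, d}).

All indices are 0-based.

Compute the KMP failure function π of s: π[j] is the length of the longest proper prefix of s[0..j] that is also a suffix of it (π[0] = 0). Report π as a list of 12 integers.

π[0] = 0
j=1 s[j]='a': π[1]=0 (border '')
j=2 s[j]='d': π[2]=0 (border '')
j=3 s[j]='b': π[3]=0 (border '')
j=4 s[j]='c': π[4]=1 (border 'c')
j=5 s[j]='c': k: 1→0; π[5]=1 (border 'c')
j=6 s[j]='b': k: 1→0; π[6]=0 (border '')
j=7 s[j]='d': π[7]=0 (border '')
j=8 s[j]='c': π[8]=1 (border 'c')
j=9 s[j]='b': k: 1→0; π[9]=0 (border '')
j=10 s[j]='c': π[10]=1 (border 'c')
j=11 s[j]='a': π[11]=2 (border 'ca')

[0, 0, 0, 0, 1, 1, 0, 0, 1, 0, 1, 2]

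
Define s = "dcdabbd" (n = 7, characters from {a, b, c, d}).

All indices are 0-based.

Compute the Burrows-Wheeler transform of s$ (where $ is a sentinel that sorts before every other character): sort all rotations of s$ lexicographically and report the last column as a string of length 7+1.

rank  rotation  last
    0  $dcdabbd  d
    1  abbd$dcd  d
    2  bbd$dcda  a
    3  bd$dcdab  b
    4  cdabbd$d  d
    5  d$dcdabb  b
    6  dabbd$dc  c
    7  dcdabbd$  $

ddabdbc$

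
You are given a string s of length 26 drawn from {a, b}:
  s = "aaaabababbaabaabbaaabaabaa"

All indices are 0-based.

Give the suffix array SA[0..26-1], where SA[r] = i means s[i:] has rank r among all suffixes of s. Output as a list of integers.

rank | idx | suffix
   0 |  25 | a
   1 |  24 | aa
   2 |   0 | aaaabababbaabaabbaaabaabaa
   3 |  17 | aaabaabaa
   4 |   1 | aaabababbaabaabbaaabaabaa
   5 |  21 | aabaa
   6 |  18 | aabaabaa
   7 |  10 | aabaabbaaabaabaa
   8 |   2 | aabababbaabaabbaaabaabaa
   9 |  13 | aabbaaabaabaa
  10 |  22 | abaa
  11 |  19 | abaabaa
  12 |  11 | abaabbaaabaabaa
  13 |   3 | abababbaabaabbaaabaabaa
  14 |   5 | ababbaabaabbaaabaabaa
  15 |  14 | abbaaabaabaa
  16 |   7 | abbaabaabbaaabaabaa
  17 |  23 | baa
  18 |  16 | baaabaabaa
  19 |  20 | baabaa
  20 |   9 | baabaabbaaabaabaa
  21 |  12 | baabbaaabaabaa
  22 |   4 | bababbaabaabbaaabaabaa
  23 |   6 | babbaabaabbaaabaabaa
  24 |  15 | bbaaabaabaa
  25 |   8 | bbaabaabbaaabaabaa

[25, 24, 0, 17, 1, 21, 18, 10, 2, 13, 22, 19, 11, 3, 5, 14, 7, 23, 16, 20, 9, 12, 4, 6, 15, 8]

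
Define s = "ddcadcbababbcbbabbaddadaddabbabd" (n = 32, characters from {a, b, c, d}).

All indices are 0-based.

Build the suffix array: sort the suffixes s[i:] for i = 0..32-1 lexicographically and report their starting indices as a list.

[7, 26, 15, 9, 29, 21, 3, 23, 18, 6, 14, 8, 28, 17, 13, 27, 16, 10, 11, 30, 2, 5, 12, 31, 25, 20, 22, 1, 4, 24, 19, 0]

sorted suffixes:
  #0 SA[0]=7  'ababbcbbabbaddadaddabbabd'
  #1 SA[1]=26  'abbabd'
  #2 SA[2]=15  'abbaddadaddabbabd'
  #3 SA[3]=9  'abbcbbabbaddadaddabbabd'
  #4 SA[4]=29  'abd'
  #5 SA[5]=21  'adaddabbabd'
  #6 SA[6]=3  'adcbababbcbbabbaddadaddabbabd'
  #7 SA[7]=23  'addabbabd'
  #8 SA[8]=18  'addadaddabbabd'
  #9 SA[9]=6  'bababbcbbabbaddadaddabbabd'
  #10 SA[10]=14  'babbaddadaddabbabd'
  #11 SA[11]=8  'babbcbbabbaddadaddabbabd'
  #12 SA[12]=28  'babd'
  #13 SA[13]=17  'baddadaddabbabd'
  #14 SA[14]=13  'bbabbaddadaddabbabd'
  #15 SA[15]=27  'bbabd'
  #16 SA[16]=16  'bbaddadaddabbabd'
  #17 SA[17]=10  'bbcbbabbaddadaddabbabd'
  #18 SA[18]=11  'bcbbabbaddadaddabbabd'
  #19 SA[19]=30  'bd'
  #20 SA[20]=2  'cadcbababbcbbabbaddadaddabbabd'
  #21 SA[21]=5  'cbababbcbbabbaddadaddabbabd'
  #22 SA[22]=12  'cbbabbaddadaddabbabd'
  #23 SA[23]=31  'd'
  #24 SA[24]=25  'dabbabd'
  #25 SA[25]=20  'dadaddabbabd'
  #26 SA[26]=22  'daddabbabd'
  #27 SA[27]=1  'dcadcbababbcbbabbaddadaddabbabd'
  #28 SA[28]=4  'dcbababbcbbabbaddadaddabbabd'
  #29 SA[29]=24  'ddabbabd'
  #30 SA[30]=19  'ddadaddabbabd'
  #31 SA[31]=0  'ddcadcbababbcbbabbaddadaddabbabd'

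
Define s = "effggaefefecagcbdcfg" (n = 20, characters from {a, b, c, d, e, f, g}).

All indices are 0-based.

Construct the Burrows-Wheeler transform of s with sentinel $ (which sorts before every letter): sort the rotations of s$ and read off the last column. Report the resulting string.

ggccegdbffa$eeecffgaf

rank  rotation               last
    0  $effggaefefecagcbdcfg  g
    1  aefefecagcbdcfg$effgg  g
    2  agcbdcfg$effggaefefec  c
    3  bdcfg$effggaefefecagc  c
    4  cagcbdcfg$effggaefefe  e
    5  cbdcfg$effggaefefecag  g
    6  cfg$effggaefefecagcbd  d
    7  dcfg$effggaefefecagcb  b
    8  ecagcbdcfg$effggaefef  f
    9  efecagcbdcfg$effggaef  f
   10  efefecagcbdcfg$effgga  a
   11  effggaefefecagcbdcfg$  $
   12  fecagcbdcfg$effggaefe  e
   13  fefecagcbdcfg$effggae  e
   14  ffggaefefecagcbdcfg$e  e
   15  fg$effggaefefecagcbdc  c
   16  fggaefefecagcbdcfg$ef  f
   17  g$effggaefefecagcbdcf  f
   18  gaefefecagcbdcfg$effg  g
   19  gcbdcfg$effggaefefeca  a
   20  ggaefefecagcbdcfg$eff  f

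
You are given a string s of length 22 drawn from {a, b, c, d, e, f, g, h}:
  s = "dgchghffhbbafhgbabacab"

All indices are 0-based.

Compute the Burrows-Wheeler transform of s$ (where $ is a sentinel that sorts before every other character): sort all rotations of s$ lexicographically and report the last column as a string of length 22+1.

bcbbbagabhag$hfahdhfgfc

rank  rotation                 last
    0  $dgchghffhbbafhgbabacab  b
    1  ab$dgchghffhbbafhgbabac  c
    2  abacab$dgchghffhbbafhgb  b
    3  acab$dgchghffhbbafhgbab  b
    4  afhgbabacab$dgchghffhbb  b
    5  b$dgchghffhbbafhgbabaca  a
    6  babacab$dgchghffhbbafhg  g
    7  bacab$dgchghffhbbafhgba  a
    8  bafhgbabacab$dgchghffhb  b
    9  bbafhgbabacab$dgchghffh  h
   10  cab$dgchghffhbbafhgbaba  a
   11  chghffhbbafhgbabacab$dg  g
   12  dgchghffhbbafhgbabacab$  $
   13  ffhbbafhgbabacab$dgchgh  h
   14  fhbbafhgbabacab$dgchghf  f
   15  fhgbabacab$dgchghffhbba  a
   16  gbabacab$dgchghffhbbafh  h
   17  gchghffhbbafhgbabacab$d  d
   18  ghffhbbafhgbabacab$dgch  h
   19  hbbafhgbabacab$dgchghff  f
   20  hffhbbafhgbabacab$dgchg  g
   21  hgbabacab$dgchghffhbbaf  f
   22  hghffhbbafhgbabacab$dgc  c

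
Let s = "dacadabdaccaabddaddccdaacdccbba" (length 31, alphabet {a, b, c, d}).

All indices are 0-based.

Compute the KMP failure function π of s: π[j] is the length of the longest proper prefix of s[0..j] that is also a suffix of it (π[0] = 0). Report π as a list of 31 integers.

π[0] = 0
j=1 s[j]='a': π[1]=0 (border '')
j=2 s[j]='c': π[2]=0 (border '')
j=3 s[j]='a': π[3]=0 (border '')
j=4 s[j]='d': π[4]=1 (border 'd')
j=5 s[j]='a': π[5]=2 (border 'da')
j=6 s[j]='b': k: 2→0; π[6]=0 (border '')
j=7 s[j]='d': π[7]=1 (border 'd')
j=8 s[j]='a': π[8]=2 (border 'da')
j=9 s[j]='c': π[9]=3 (border 'dac')
j=10 s[j]='c': k: 3→0; π[10]=0 (border '')
j=11 s[j]='a': π[11]=0 (border '')
j=12 s[j]='a': π[12]=0 (border '')
j=13 s[j]='b': π[13]=0 (border '')
j=14 s[j]='d': π[14]=1 (border 'd')
j=15 s[j]='d': k: 1→0; π[15]=1 (border 'd')
j=16 s[j]='a': π[16]=2 (border 'da')
j=17 s[j]='d': k: 2→0; π[17]=1 (border 'd')
j=18 s[j]='d': k: 1→0; π[18]=1 (border 'd')
j=19 s[j]='c': k: 1→0; π[19]=0 (border '')
j=20 s[j]='c': π[20]=0 (border '')
j=21 s[j]='d': π[21]=1 (border 'd')
j=22 s[j]='a': π[22]=2 (border 'da')
j=23 s[j]='a': k: 2→0; π[23]=0 (border '')
j=24 s[j]='c': π[24]=0 (border '')
j=25 s[j]='d': π[25]=1 (border 'd')
j=26 s[j]='c': k: 1→0; π[26]=0 (border '')
j=27 s[j]='c': π[27]=0 (border '')
j=28 s[j]='b': π[28]=0 (border '')
j=29 s[j]='b': π[29]=0 (border '')
j=30 s[j]='a': π[30]=0 (border '')

[0, 0, 0, 0, 1, 2, 0, 1, 2, 3, 0, 0, 0, 0, 1, 1, 2, 1, 1, 0, 0, 1, 2, 0, 0, 1, 0, 0, 0, 0, 0]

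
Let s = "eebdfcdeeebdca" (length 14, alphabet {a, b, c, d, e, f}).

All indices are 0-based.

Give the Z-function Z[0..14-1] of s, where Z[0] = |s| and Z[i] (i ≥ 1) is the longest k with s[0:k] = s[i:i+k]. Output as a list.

[14, 1, 0, 0, 0, 0, 0, 2, 4, 1, 0, 0, 0, 0]

Z[0]=14
i=1: i≥r, start 0; Z[1]=1 grow→box=[1,2)
i=2: i≥r, start 0; Z[2]=0
i=3: i≥r, start 0; Z[3]=0
i=4: i≥r, start 0; Z[4]=0
i=5: i≥r, start 0; Z[5]=0
i=6: i≥r, start 0; Z[6]=0
i=7: i≥r, start 0; Z[7]=2 grow→box=[7,9)
i=8: min(r-i=1, Z[1]=1)=1; Z[8]=4 grow→box=[8,12)
i=9: min(r-i=3, Z[1]=1)=1; Z[9]=1
i=10: min(r-i=2, Z[2]=0)=0; Z[10]=0
i=11: min(r-i=1, Z[3]=0)=0; Z[11]=0
i=12: i≥r, start 0; Z[12]=0
i=13: i≥r, start 0; Z[13]=0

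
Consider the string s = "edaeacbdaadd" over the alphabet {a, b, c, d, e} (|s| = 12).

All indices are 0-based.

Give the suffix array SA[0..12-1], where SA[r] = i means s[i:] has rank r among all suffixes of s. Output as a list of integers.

rank | idx | suffix
   0 |   8 | aadd
   1 |   4 | acbdaadd
   2 |   9 | add
   3 |   2 | aeacbdaadd
   4 |   6 | bdaadd
   5 |   5 | cbdaadd
   6 |  11 | d
   7 |   7 | daadd
   8 |   1 | daeacbdaadd
   9 |  10 | dd
  10 |   3 | eacbdaadd
  11 |   0 | edaeacbdaadd

[8, 4, 9, 2, 6, 5, 11, 7, 1, 10, 3, 0]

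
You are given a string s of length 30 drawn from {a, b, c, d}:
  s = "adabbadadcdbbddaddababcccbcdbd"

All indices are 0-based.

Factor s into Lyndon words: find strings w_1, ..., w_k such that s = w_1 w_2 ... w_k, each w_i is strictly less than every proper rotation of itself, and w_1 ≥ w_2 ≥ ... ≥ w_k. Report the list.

["ad", "abbadadcdbbddadd", "ababcccbcdbd"]

emit factor 1: 'ad' (i=0, period=2)
emit factor 2: 'abbadadcdbbddadd' (i=2, period=16)
emit factor 3: 'ababcccbcdbd' (i=18, period=12)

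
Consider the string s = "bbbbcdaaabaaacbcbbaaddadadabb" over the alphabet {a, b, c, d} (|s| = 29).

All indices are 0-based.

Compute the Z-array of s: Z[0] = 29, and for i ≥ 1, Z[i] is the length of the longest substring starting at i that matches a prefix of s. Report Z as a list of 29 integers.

Z[0]=29
i=1: fresh scan; Z[1]=3 scan→box=[1,4)
i=2: min(r-i=2, Z[1]=3)=2; Z[2]=2
i=3: min(r-i=1, Z[2]=2)=1; Z[3]=1
i=4: fresh scan; Z[4]=0
i=5: fresh scan; Z[5]=0
i=6: fresh scan; Z[6]=0
i=7: fresh scan; Z[7]=0
i=8: fresh scan; Z[8]=0
i=9: fresh scan; Z[9]=1 scan→box=[9,10)
i=10: fresh scan; Z[10]=0
i=11: fresh scan; Z[11]=0
i=12: fresh scan; Z[12]=0
i=13: fresh scan; Z[13]=0
i=14: fresh scan; Z[14]=1 scan→box=[14,15)
i=15: fresh scan; Z[15]=0
i=16: fresh scan; Z[16]=2 scan→box=[16,18)
i=17: min(r-i=1, Z[1]=3)=1; Z[17]=1
i=18: fresh scan; Z[18]=0
i=19: fresh scan; Z[19]=0
i=20: fresh scan; Z[20]=0
i=21: fresh scan; Z[21]=0
i=22: fresh scan; Z[22]=0
i=23: fresh scan; Z[23]=0
i=24: fresh scan; Z[24]=0
i=25: fresh scan; Z[25]=0
i=26: fresh scan; Z[26]=0
i=27: fresh scan; Z[27]=2 scan→box=[27,29)
i=28: min(r-i=1, Z[1]=3)=1; Z[28]=1

[29, 3, 2, 1, 0, 0, 0, 0, 0, 1, 0, 0, 0, 0, 1, 0, 2, 1, 0, 0, 0, 0, 0, 0, 0, 0, 0, 2, 1]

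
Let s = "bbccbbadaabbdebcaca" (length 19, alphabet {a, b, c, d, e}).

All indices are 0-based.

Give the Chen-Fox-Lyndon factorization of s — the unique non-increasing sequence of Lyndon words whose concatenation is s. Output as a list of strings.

emit factor 1: 'bbcc' (i=0, period=4)
emit factor 2: 'b' (i=4, period=1)
emit factor 3: 'b' (i=5, period=1)
emit factor 4: 'ad' (i=6, period=2)
emit factor 5: 'aabbdebcac' (i=8, period=10)
emit factor 6: 'a' (i=18, period=1)

["bbcc", "b", "b", "ad", "aabbdebcac", "a"]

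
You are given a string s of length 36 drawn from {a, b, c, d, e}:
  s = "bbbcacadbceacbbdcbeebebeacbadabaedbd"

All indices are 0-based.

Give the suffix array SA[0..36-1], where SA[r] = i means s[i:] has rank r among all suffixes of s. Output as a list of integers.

sorted suffixes:
  #0 SA[0]=29  'abaedbd'
  #1 SA[1]=4  'acadbceacbbdcbeebebeacbadabaedbd'
  #2 SA[2]=24  'acbadabaedbd'
  #3 SA[3]=11  'acbbdcbeebebeacbadabaedbd'
  #4 SA[4]=27  'adabaedbd'
  #5 SA[5]=6  'adbceacbbdcbeebebeacbadabaedbd'
  #6 SA[6]=31  'aedbd'
  #7 SA[7]=26  'badabaedbd'
  #8 SA[8]=30  'baedbd'
  #9 SA[9]=0  'bbbcacadbceacbbdcbeebebeacbadabaedbd'
  #10 SA[10]=1  'bbcacadbceacbbdcbeebebeacbadabaedbd'
  #11 SA[11]=13  'bbdcbeebebeacbadabaedbd'
  #12 SA[12]=2  'bcacadbceacbbdcbeebebeacbadabaedbd'
  #13 SA[13]=8  'bceacbbdcbeebebeacbadabaedbd'
  #14 SA[14]=34  'bd'
  #15 SA[15]=14  'bdcbeebebeacbadabaedbd'
  #16 SA[16]=22  'beacbadabaedbd'
  #17 SA[17]=20  'bebeacbadabaedbd'
  #18 SA[18]=17  'beebebeacbadabaedbd'
  #19 SA[19]=3  'cacadbceacbbdcbeebebeacbadabaedbd'
  #20 SA[20]=5  'cadbceacbbdcbeebebeacbadabaedbd'
  #21 SA[21]=25  'cbadabaedbd'
  #22 SA[22]=12  'cbbdcbeebebeacbadabaedbd'
  #23 SA[23]=16  'cbeebebeacbadabaedbd'
  #24 SA[24]=9  'ceacbbdcbeebebeacbadabaedbd'
  #25 SA[25]=35  'd'
  #26 SA[26]=28  'dabaedbd'
  #27 SA[27]=7  'dbceacbbdcbeebebeacbadabaedbd'
  #28 SA[28]=33  'dbd'
  #29 SA[29]=15  'dcbeebebeacbadabaedbd'
  #30 SA[30]=23  'eacbadabaedbd'
  #31 SA[31]=10  'eacbbdcbeebebeacbadabaedbd'
  #32 SA[32]=21  'ebeacbadabaedbd'
  #33 SA[33]=19  'ebebeacbadabaedbd'
  #34 SA[34]=32  'edbd'
  #35 SA[35]=18  'eebebeacbadabaedbd'

[29, 4, 24, 11, 27, 6, 31, 26, 30, 0, 1, 13, 2, 8, 34, 14, 22, 20, 17, 3, 5, 25, 12, 16, 9, 35, 28, 7, 33, 15, 23, 10, 21, 19, 32, 18]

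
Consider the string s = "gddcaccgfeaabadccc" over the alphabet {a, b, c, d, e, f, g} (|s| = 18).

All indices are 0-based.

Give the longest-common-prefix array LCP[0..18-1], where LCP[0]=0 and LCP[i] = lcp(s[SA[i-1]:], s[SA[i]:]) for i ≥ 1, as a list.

sorted suffixes:
  #0 SA[0]=10  'aabadccc'
  #1 SA[1]=11  'abadccc'
  #2 SA[2]=4  'accgfeaabadccc'
  #3 SA[3]=13  'adccc'
  #4 SA[4]=12  'badccc'
  #5 SA[5]=17  'c'
  #6 SA[6]=3  'caccgfeaabadccc'
  #7 SA[7]=16  'cc'
  #8 SA[8]=15  'ccc'
  #9 SA[9]=5  'ccgfeaabadccc'
  #10 SA[10]=6  'cgfeaabadccc'
  #11 SA[11]=2  'dcaccgfeaabadccc'
  #12 SA[12]=14  'dccc'
  #13 SA[13]=1  'ddcaccgfeaabadccc'
  #14 SA[14]=9  'eaabadccc'
  #15 SA[15]=8  'feaabadccc'
  #16 SA[16]=0  'gddcaccgfeaabadccc'
  #17 SA[17]=7  'gfeaabadccc'

SA = [10, 11, 4, 13, 12, 17, 3, 16, 15, 5, 6, 2, 14, 1, 9, 8, 0, 7]
rank  pair      lcp
   1  s[10:],s[11:]  1  'a'
   2  s[11:],s[4:]  1  'a'
   3  s[4:],s[13:]  1  'a'
   4  s[13:],s[12:]  0  ''
   5  s[12:],s[17:]  0  ''
   6  s[17:],s[3:]  1  'c'
   7  s[3:],s[16:]  1  'c'
   8  s[16:],s[15:]  2  'cc'
   9  s[15:],s[5:]  2  'cc'
  10  s[5:],s[6:]  1  'c'
  11  s[6:],s[2:]  0  ''
  12  s[2:],s[14:]  2  'dc'
  13  s[14:],s[1:]  1  'd'
  14  s[1:],s[9:]  0  ''
  15  s[9:],s[8:]  0  ''
  16  s[8:],s[0:]  0  ''
  17  s[0:],s[7:]  1  'g'

[0, 1, 1, 1, 0, 0, 1, 1, 2, 2, 1, 0, 2, 1, 0, 0, 0, 1]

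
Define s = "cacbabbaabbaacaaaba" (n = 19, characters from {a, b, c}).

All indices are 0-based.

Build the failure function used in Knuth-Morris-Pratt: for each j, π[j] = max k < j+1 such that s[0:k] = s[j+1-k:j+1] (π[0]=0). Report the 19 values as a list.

[0, 0, 1, 0, 0, 0, 0, 0, 0, 0, 0, 0, 0, 1, 2, 0, 0, 0, 0]

π[0] = 0
j=1 s[j]='a': π[1]=0 (border '')
j=2 s[j]='c': π[2]=1 (border 'c')
j=3 s[j]='b': k: 1→0; π[3]=0 (border '')
j=4 s[j]='a': π[4]=0 (border '')
j=5 s[j]='b': π[5]=0 (border '')
j=6 s[j]='b': π[6]=0 (border '')
j=7 s[j]='a': π[7]=0 (border '')
j=8 s[j]='a': π[8]=0 (border '')
j=9 s[j]='b': π[9]=0 (border '')
j=10 s[j]='b': π[10]=0 (border '')
j=11 s[j]='a': π[11]=0 (border '')
j=12 s[j]='a': π[12]=0 (border '')
j=13 s[j]='c': π[13]=1 (border 'c')
j=14 s[j]='a': π[14]=2 (border 'ca')
j=15 s[j]='a': k: 2→0; π[15]=0 (border '')
j=16 s[j]='a': π[16]=0 (border '')
j=17 s[j]='b': π[17]=0 (border '')
j=18 s[j]='a': π[18]=0 (border '')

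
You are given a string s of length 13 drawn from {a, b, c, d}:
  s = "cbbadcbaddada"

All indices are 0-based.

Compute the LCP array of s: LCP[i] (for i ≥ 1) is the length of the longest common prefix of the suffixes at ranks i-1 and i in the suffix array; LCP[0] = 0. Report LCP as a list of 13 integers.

[0, 1, 2, 2, 0, 3, 1, 0, 2, 0, 2, 1, 1]

rank→(start, suffix):
  0 → (12, 'a')
  1 → (10, 'ada')
  2 → (3, 'adcbaddada')
  3 → (7, 'addada')
  4 → (2, 'badcbaddada')
  5 → (6, 'baddada')
  6 → (1, 'bbadcbaddada')
  7 → (5, 'cbaddada')
  8 → (0, 'cbbadcbaddada')
  9 → (11, 'da')
  10 → (9, 'dada')
  11 → (4, 'dcbaddada')
  12 → (8, 'ddada')

SA = [12, 10, 3, 7, 2, 6, 1, 5, 0, 11, 9, 4, 8]
rank  pair      lcp
   1  s[12:],s[10:]  1  'a'
   2  s[10:],s[3:]  2  'ad'
   3  s[3:],s[7:]  2  'ad'
   4  s[7:],s[2:]  0  ''
   5  s[2:],s[6:]  3  'bad'
   6  s[6:],s[1:]  1  'b'
   7  s[1:],s[5:]  0  ''
   8  s[5:],s[0:]  2  'cb'
   9  s[0:],s[11:]  0  ''
  10  s[11:],s[9:]  2  'da'
  11  s[9:],s[4:]  1  'd'
  12  s[4:],s[8:]  1  'd'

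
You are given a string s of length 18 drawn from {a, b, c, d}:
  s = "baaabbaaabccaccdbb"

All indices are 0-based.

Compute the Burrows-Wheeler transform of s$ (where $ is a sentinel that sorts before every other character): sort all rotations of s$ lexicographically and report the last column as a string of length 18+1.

rank  rotation             last
    0  $baaabbaaabccaccdbb  b
    1  aaabbaaabccaccdbb$b  b
    2  aaabccaccdbb$baaabb  b
    3  aabbaaabccaccdbb$ba  a
    4  aabccaccdbb$baaabba  a
    5  abbaaabccaccdbb$baa  a
    6  abccaccdbb$baaabbaa  a
    7  accdbb$baaabbaaabcc  c
    8  b$baaabbaaabccaccdb  b
    9  baaabbaaabccaccdbb$  $
   10  baaabccaccdbb$baaab  b
   11  bb$baaabbaaabccaccd  d
   12  bbaaabccaccdbb$baaa  a
   13  bccaccdbb$baaabbaaa  a
   14  caccdbb$baaabbaaabc  c
   15  ccaccdbb$baaabbaaab  b
   16  ccdbb$baaabbaaabcca  a
   17  cdbb$baaabbaaabccac  c
   18  dbb$baaabbaaabccacc  c

bbbaaaacb$bdaacbacc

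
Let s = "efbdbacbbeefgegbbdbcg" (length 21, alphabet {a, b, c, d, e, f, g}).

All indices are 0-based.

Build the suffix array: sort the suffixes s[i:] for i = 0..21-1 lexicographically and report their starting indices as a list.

[5, 4, 15, 7, 18, 2, 16, 8, 6, 19, 3, 17, 9, 0, 10, 13, 1, 11, 20, 14, 12]

rank→(start, suffix):
  0 → (5, 'acbbeefgegbbdbcg')
  1 → (4, 'bacbbeefgegbbdbcg')
  2 → (15, 'bbdbcg')
  3 → (7, 'bbeefgegbbdbcg')
  4 → (18, 'bcg')
  5 → (2, 'bdbacbbeefgegbbdbcg')
  6 → (16, 'bdbcg')
  7 → (8, 'beefgegbbdbcg')
  8 → (6, 'cbbeefgegbbdbcg')
  9 → (19, 'cg')
  10 → (3, 'dbacbbeefgegbbdbcg')
  11 → (17, 'dbcg')
  12 → (9, 'eefgegbbdbcg')
  13 → (0, 'efbdbacbbeefgegbbdbcg')
  14 → (10, 'efgegbbdbcg')
  15 → (13, 'egbbdbcg')
  16 → (1, 'fbdbacbbeefgegbbdbcg')
  17 → (11, 'fgegbbdbcg')
  18 → (20, 'g')
  19 → (14, 'gbbdbcg')
  20 → (12, 'gegbbdbcg')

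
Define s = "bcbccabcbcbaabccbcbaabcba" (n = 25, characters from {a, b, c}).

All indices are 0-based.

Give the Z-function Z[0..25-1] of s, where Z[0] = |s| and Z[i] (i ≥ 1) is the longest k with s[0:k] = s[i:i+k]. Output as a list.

Z[0]=25
i=1: i≥r, start 0; Z[1]=0
i=2: i≥r, start 0; Z[2]=2 grow→box=[2,4)
i=3: min(r-i=1, Z[1]=0)=0; Z[3]=0
i=4: i≥r, start 0; Z[4]=0
i=5: i≥r, start 0; Z[5]=0
i=6: i≥r, start 0; Z[6]=4 grow→box=[6,10)
i=7: min(r-i=3, Z[1]=0)=0; Z[7]=0
i=8: min(r-i=2, Z[2]=2)=2; Z[8]=3 grow→box=[8,11)
i=9: min(r-i=2, Z[1]=0)=0; Z[9]=0
i=10: min(r-i=1, Z[2]=2)=1; Z[10]=1
i=11: i≥r, start 0; Z[11]=0
i=12: i≥r, start 0; Z[12]=0
i=13: i≥r, start 0; Z[13]=2 grow→box=[13,15)
i=14: min(r-i=1, Z[1]=0)=0; Z[14]=0
i=15: i≥r, start 0; Z[15]=0
i=16: i≥r, start 0; Z[16]=3 grow→box=[16,19)
i=17: min(r-i=2, Z[1]=0)=0; Z[17]=0
i=18: min(r-i=1, Z[2]=2)=1; Z[18]=1
i=19: i≥r, start 0; Z[19]=0
i=20: i≥r, start 0; Z[20]=0
i=21: i≥r, start 0; Z[21]=3 grow→box=[21,24)
i=22: min(r-i=2, Z[1]=0)=0; Z[22]=0
i=23: min(r-i=1, Z[2]=2)=1; Z[23]=1
i=24: i≥r, start 0; Z[24]=0

[25, 0, 2, 0, 0, 0, 4, 0, 3, 0, 1, 0, 0, 2, 0, 0, 3, 0, 1, 0, 0, 3, 0, 1, 0]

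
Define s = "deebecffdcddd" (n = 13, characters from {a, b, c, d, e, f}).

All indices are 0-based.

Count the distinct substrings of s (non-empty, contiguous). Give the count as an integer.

82

rank→(start, suffix):
  0 → (3, 'becffdcddd')
  1 → (9, 'cddd')
  2 → (5, 'cffdcddd')
  3 → (12, 'd')
  4 → (8, 'dcddd')
  5 → (11, 'dd')
  6 → (10, 'ddd')
  7 → (0, 'deebecffdcddd')
  8 → (2, 'ebecffdcddd')
  9 → (4, 'ecffdcddd')
  10 → (1, 'eebecffdcddd')
  11 → (7, 'fdcddd')
  12 → (6, 'ffdcddd')

SA = [3, 9, 5, 12, 8, 11, 10, 0, 2, 4, 1, 7, 6]
rank  pair      lcp
   1  s[3:],s[9:]  0  ''
   2  s[9:],s[5:]  1  'c'
   3  s[5:],s[12:]  0  ''
   4  s[12:],s[8:]  1  'd'
   5  s[8:],s[11:]  1  'd'
   6  s[11:],s[10:]  2  'dd'
   7  s[10:],s[0:]  1  'd'
   8  s[0:],s[2:]  0  ''
   9  s[2:],s[4:]  1  'e'
  10  s[4:],s[1:]  1  'e'
  11  s[1:],s[7:]  0  ''
  12  s[7:],s[6:]  1  'f'

n(n+1)/2 = 13·14/2 = 91
Σ LCP = 0 + 0 + 1 + 0 + 1 + 1 + 2 + 1 + 0 + 1 + 1 + 0 + 1 = 9
distinct = 91 − 9 = 82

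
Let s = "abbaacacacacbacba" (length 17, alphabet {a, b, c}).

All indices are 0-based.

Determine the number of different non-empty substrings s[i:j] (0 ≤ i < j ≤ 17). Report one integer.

sorted suffixes:
  #0 SA[0]=16  'a'
  #1 SA[1]=3  'aacacacacbacba'
  #2 SA[2]=0  'abbaacacacacbacba'
  #3 SA[3]=4  'acacacacbacba'
  #4 SA[4]=6  'acacacbacba'
  #5 SA[5]=8  'acacbacba'
  #6 SA[6]=13  'acba'
  #7 SA[7]=10  'acbacba'
  #8 SA[8]=15  'ba'
  #9 SA[9]=2  'baacacacacbacba'
  #10 SA[10]=12  'bacba'
  #11 SA[11]=1  'bbaacacacacbacba'
  #12 SA[12]=5  'cacacacbacba'
  #13 SA[13]=7  'cacacbacba'
  #14 SA[14]=9  'cacbacba'
  #15 SA[15]=14  'cba'
  #16 SA[16]=11  'cbacba'

SA = [16, 3, 0, 4, 6, 8, 13, 10, 15, 2, 12, 1, 5, 7, 9, 14, 11]
rank  pair      lcp
   1  s[16:],s[3:]  1  'a'
   2  s[3:],s[0:]  1  'a'
   3  s[0:],s[4:]  1  'a'
   4  s[4:],s[6:]  6  'acacac'
   5  s[6:],s[8:]  4  'acac'
   6  s[8:],s[13:]  2  'ac'
   7  s[13:],s[10:]  4  'acba'
   8  s[10:],s[15:]  0  ''
   9  s[15:],s[2:]  2  'ba'
  10  s[2:],s[12:]  2  'ba'
  11  s[12:],s[1:]  1  'b'
  12  s[1:],s[5:]  0  ''
  13  s[5:],s[7:]  5  'cacac'
  14  s[7:],s[9:]  3  'cac'
  15  s[9:],s[14:]  1  'c'
  16  s[14:],s[11:]  3  'cba'

n(n+1)/2 = 17·18/2 = 153
Σ LCP = 0 + 1 + 1 + 1 + 6 + 4 + 2 + 4 + 0 + 2 + 2 + 1 + 0 + 5 + 3 + 1 + 3 = 36
distinct = 153 − 36 = 117

117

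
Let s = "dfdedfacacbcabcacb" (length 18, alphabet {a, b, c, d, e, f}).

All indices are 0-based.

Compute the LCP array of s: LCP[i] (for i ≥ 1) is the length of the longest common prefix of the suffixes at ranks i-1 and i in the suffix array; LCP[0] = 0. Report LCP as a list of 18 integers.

[0, 1, 2, 3, 0, 1, 3, 0, 2, 4, 1, 2, 0, 1, 2, 0, 0, 1]

sorted suffixes:
  #0 SA[0]=12  'abcacb'
  #1 SA[1]=6  'acacbcabcacb'
  #2 SA[2]=15  'acb'
  #3 SA[3]=8  'acbcabcacb'
  #4 SA[4]=17  'b'
  #5 SA[5]=10  'bcabcacb'
  #6 SA[6]=13  'bcacb'
  #7 SA[7]=11  'cabcacb'
  #8 SA[8]=14  'cacb'
  #9 SA[9]=7  'cacbcabcacb'
  #10 SA[10]=16  'cb'
  #11 SA[11]=9  'cbcabcacb'
  #12 SA[12]=2  'dedfacacbcabcacb'
  #13 SA[13]=4  'dfacacbcabcacb'
  #14 SA[14]=0  'dfdedfacacbcabcacb'
  #15 SA[15]=3  'edfacacbcabcacb'
  #16 SA[16]=5  'facacbcabcacb'
  #17 SA[17]=1  'fdedfacacbcabcacb'

SA = [12, 6, 15, 8, 17, 10, 13, 11, 14, 7, 16, 9, 2, 4, 0, 3, 5, 1]
[i] adj suffixes → lcp
  [1] 12/6 → 1 ('a')
  [2] 6/15 → 2 ('ac')
  [3] 15/8 → 3 ('acb')
  [4] 8/17 → 0 ('')
  [5] 17/10 → 1 ('b')
  [6] 10/13 → 3 ('bca')
  [7] 13/11 → 0 ('')
  [8] 11/14 → 2 ('ca')
  [9] 14/7 → 4 ('cacb')
  [10] 7/16 → 1 ('c')
  [11] 16/9 → 2 ('cb')
  [12] 9/2 → 0 ('')
  [13] 2/4 → 1 ('d')
  [14] 4/0 → 2 ('df')
  [15] 0/3 → 0 ('')
  [16] 3/5 → 0 ('')
  [17] 5/1 → 1 ('f')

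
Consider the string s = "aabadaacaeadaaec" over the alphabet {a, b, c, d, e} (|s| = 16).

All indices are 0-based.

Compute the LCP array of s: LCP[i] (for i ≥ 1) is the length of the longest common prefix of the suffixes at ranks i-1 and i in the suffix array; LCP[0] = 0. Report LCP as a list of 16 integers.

rank→(start, suffix):
  0 → (0, 'aabadaacaeadaaec')
  1 → (5, 'aacaeadaaec')
  2 → (12, 'aaec')
  3 → (1, 'abadaacaeadaaec')
  4 → (6, 'acaeadaaec')
  5 → (3, 'adaacaeadaaec')
  6 → (10, 'adaaec')
  7 → (8, 'aeadaaec')
  8 → (13, 'aec')
  9 → (2, 'badaacaeadaaec')
  10 → (15, 'c')
  11 → (7, 'caeadaaec')
  12 → (4, 'daacaeadaaec')
  13 → (11, 'daaec')
  14 → (9, 'eadaaec')
  15 → (14, 'ec')

SA = [0, 5, 12, 1, 6, 3, 10, 8, 13, 2, 15, 7, 4, 11, 9, 14]
[i] adj suffixes → lcp
  [1] 0/5 → 2 ('aa')
  [2] 5/12 → 2 ('aa')
  [3] 12/1 → 1 ('a')
  [4] 1/6 → 1 ('a')
  [5] 6/3 → 1 ('a')
  [6] 3/10 → 4 ('adaa')
  [7] 10/8 → 1 ('a')
  [8] 8/13 → 2 ('ae')
  [9] 13/2 → 0 ('')
  [10] 2/15 → 0 ('')
  [11] 15/7 → 1 ('c')
  [12] 7/4 → 0 ('')
  [13] 4/11 → 3 ('daa')
  [14] 11/9 → 0 ('')
  [15] 9/14 → 1 ('e')

[0, 2, 2, 1, 1, 1, 4, 1, 2, 0, 0, 1, 0, 3, 0, 1]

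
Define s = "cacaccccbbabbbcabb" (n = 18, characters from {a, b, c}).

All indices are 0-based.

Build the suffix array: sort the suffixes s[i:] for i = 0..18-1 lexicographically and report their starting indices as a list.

[15, 10, 1, 3, 17, 9, 16, 8, 11, 12, 13, 14, 0, 2, 7, 6, 5, 4]

sorted suffixes:
  #0 SA[0]=15  'abb'
  #1 SA[1]=10  'abbbcabb'
  #2 SA[2]=1  'acaccccbbabbbcabb'
  #3 SA[3]=3  'accccbbabbbcabb'
  #4 SA[4]=17  'b'
  #5 SA[5]=9  'babbbcabb'
  #6 SA[6]=16  'bb'
  #7 SA[7]=8  'bbabbbcabb'
  #8 SA[8]=11  'bbbcabb'
  #9 SA[9]=12  'bbcabb'
  #10 SA[10]=13  'bcabb'
  #11 SA[11]=14  'cabb'
  #12 SA[12]=0  'cacaccccbbabbbcabb'
  #13 SA[13]=2  'caccccbbabbbcabb'
  #14 SA[14]=7  'cbbabbbcabb'
  #15 SA[15]=6  'ccbbabbbcabb'
  #16 SA[16]=5  'cccbbabbbcabb'
  #17 SA[17]=4  'ccccbbabbbcabb'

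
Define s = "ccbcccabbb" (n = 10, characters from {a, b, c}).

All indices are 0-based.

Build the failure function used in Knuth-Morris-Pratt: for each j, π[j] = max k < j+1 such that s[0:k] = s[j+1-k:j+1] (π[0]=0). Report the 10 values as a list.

π[0] = 0
j=1 s[j]='c': π[1]=1 (border 'c')
j=2 s[j]='b': k: 1→0; π[2]=0 (border '')
j=3 s[j]='c': π[3]=1 (border 'c')
j=4 s[j]='c': π[4]=2 (border 'cc')
j=5 s[j]='c': k: 2→1; π[5]=2 (border 'cc')
j=6 s[j]='a': k: 2→1→0; π[6]=0 (border '')
j=7 s[j]='b': π[7]=0 (border '')
j=8 s[j]='b': π[8]=0 (border '')
j=9 s[j]='b': π[9]=0 (border '')

[0, 1, 0, 1, 2, 2, 0, 0, 0, 0]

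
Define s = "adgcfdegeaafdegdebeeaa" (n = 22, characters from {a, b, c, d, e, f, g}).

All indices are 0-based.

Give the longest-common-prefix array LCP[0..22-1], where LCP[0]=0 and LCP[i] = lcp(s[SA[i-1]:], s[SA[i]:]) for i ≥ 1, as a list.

rank | idx | suffix
   0 |  21 | a
   1 |  20 | aa
   2 |   9 | aafdegdebeeaa
   3 |   0 | adgcfdegeaafdegdebeeaa
   4 |  10 | afdegdebeeaa
   5 |  17 | beeaa
   6 |   3 | cfdegeaafdegdebeeaa
   7 |  15 | debeeaa
   8 |  12 | degdebeeaa
   9 |   5 | degeaafdegdebeeaa
  10 |   1 | dgcfdegeaafdegdebeeaa
  11 |  19 | eaa
  12 |   8 | eaafdegdebeeaa
  13 |  16 | ebeeaa
  14 |  18 | eeaa
  15 |  13 | egdebeeaa
  16 |   6 | egeaafdegdebeeaa
  17 |  11 | fdegdebeeaa
  18 |   4 | fdegeaafdegdebeeaa
  19 |   2 | gcfdegeaafdegdebeeaa
  20 |  14 | gdebeeaa
  21 |   7 | geaafdegdebeeaa

SA = [21, 20, 9, 0, 10, 17, 3, 15, 12, 5, 1, 19, 8, 16, 18, 13, 6, 11, 4, 2, 14, 7]
rank  pair      lcp
   1  s[21:],s[20:]  1  'a'
   2  s[20:],s[9:]  2  'aa'
   3  s[9:],s[0:]  1  'a'
   4  s[0:],s[10:]  1  'a'
   5  s[10:],s[17:]  0  ''
   6  s[17:],s[3:]  0  ''
   7  s[3:],s[15:]  0  ''
   8  s[15:],s[12:]  2  'de'
   9  s[12:],s[5:]  3  'deg'
  10  s[5:],s[1:]  1  'd'
  11  s[1:],s[19:]  0  ''
  12  s[19:],s[8:]  3  'eaa'
  13  s[8:],s[16:]  1  'e'
  14  s[16:],s[18:]  1  'e'
  15  s[18:],s[13:]  1  'e'
  16  s[13:],s[6:]  2  'eg'
  17  s[6:],s[11:]  0  ''
  18  s[11:],s[4:]  4  'fdeg'
  19  s[4:],s[2:]  0  ''
  20  s[2:],s[14:]  1  'g'
  21  s[14:],s[7:]  1  'g'

[0, 1, 2, 1, 1, 0, 0, 0, 2, 3, 1, 0, 3, 1, 1, 1, 2, 0, 4, 0, 1, 1]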